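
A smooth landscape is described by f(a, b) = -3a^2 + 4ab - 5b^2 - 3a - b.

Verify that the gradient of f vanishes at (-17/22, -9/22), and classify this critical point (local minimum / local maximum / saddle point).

∇f = (-6a + 4b - 3, 4a - 10b - 1); substituting (-17/22, -9/22) gives ∇f = (0, 0), so (-17/22, -9/22) is indeed a critical point.
The Hessian of f is constant: H = [[-6, 4], [4, -10]].
det(H) = (-6)·(-10) − 4² = 44.
det(H) > 0 and tr(H) = -16 < 0, so H is negative definite and the point is a local maximum.

local maximum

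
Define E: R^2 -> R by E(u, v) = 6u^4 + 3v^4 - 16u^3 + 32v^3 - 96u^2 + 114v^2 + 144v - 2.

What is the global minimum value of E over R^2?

-1085

E(u,v) separates as P(u) + Q(v) − 2, so its minimum is min P + min Q − 2.
P'(u) = 24u(u - 4)(u + 2) vanishes at u ∈ {-2, 0, 4}; Q'(v) = 12(v + 1)(v + 3)(v + 4) vanishes at v ∈ {-4, -3, -1}.
Local minima of P (where P''>0): P(-2)=-160, P(4)=-1024. Local minima of Q: Q(-4)=-32, Q(-1)=-59.
So the global minimum of E is P(4) + Q(-1) − 2 = -1024 − 59 − 2 = -1085, attained at (4, -1).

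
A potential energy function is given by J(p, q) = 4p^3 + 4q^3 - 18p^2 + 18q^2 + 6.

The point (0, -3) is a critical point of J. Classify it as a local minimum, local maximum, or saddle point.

The mixed partial ∂²J/∂p∂q is 0, so the Hessian at any point is diag(J_pp, J_qq) = diag(12(2p - 3), 12(2q + 3)).
At (0, -3): H = diag(-36, -36).
Both eigenvalues are negative, so H is negative definite: a local maximum.

local maximum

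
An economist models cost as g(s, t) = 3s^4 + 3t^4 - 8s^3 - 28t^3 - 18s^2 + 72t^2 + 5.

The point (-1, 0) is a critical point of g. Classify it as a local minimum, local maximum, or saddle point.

The mixed partial ∂²g/∂s∂t is 0, so the Hessian at any point is diag(g_ss, g_tt) = diag(12(3s^2 - 4s - 3), 12(3t^2 - 14t + 12)).
At (-1, 0): H = diag(48, 144).
Both eigenvalues are positive, so H is positive definite: a local minimum.

local minimum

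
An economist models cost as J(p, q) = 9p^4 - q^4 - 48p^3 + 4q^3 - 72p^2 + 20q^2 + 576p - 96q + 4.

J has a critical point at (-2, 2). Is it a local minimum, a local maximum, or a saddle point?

local minimum

The mixed partial ∂²J/∂p∂q is 0, so the Hessian at any point is diag(J_pp, J_qq) = diag(36(3p^2 - 8p - 4), 4(-3q^2 + 6q + 10)).
At (-2, 2): H = diag(864, 40).
Both eigenvalues are positive, so H is positive definite: a local minimum.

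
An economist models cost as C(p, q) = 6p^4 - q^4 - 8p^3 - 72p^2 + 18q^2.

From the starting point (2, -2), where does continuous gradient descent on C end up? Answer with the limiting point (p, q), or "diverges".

(3, 0)

C is separable, so gradient descent decouples: p follows -∂C/∂p, q follows -∂C/∂q.
∂C/∂p = 24p(p - 3)(p + 2); at p=2 this is -192, so p increases.
∂C/∂q = -4q(q - 3)(q + 3); at q=-2 this is -40, so q increases.
p converges to its nearest critical value 3 (a local min of the p-part); q converges to 0. The iterate converges to (3, 0).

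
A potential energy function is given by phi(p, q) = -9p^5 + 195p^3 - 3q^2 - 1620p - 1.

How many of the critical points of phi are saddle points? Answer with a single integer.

2

phi separates as a function of p plus a function of q, so ∇phi=0 decouples.
∂phi/∂p = -45(p - 3)(p - 2)(p + 2)(p + 3) = 0 at p ∈ {-3, -2, 2, 3}; ∂phi/∂q = -6q = 0 at q ∈ {0}.
The Hessian is diagonal: diag(phi_pp, phi_qq). Second derivatives: phi_pp(-3)=1350, phi_pp(-2)=-900, phi_pp(2)=900, phi_pp(3)=-1350; phi_qq(0)=-6.
Saddle points occur where the two diagonal entries have opposite signs: (-3, 0), (2, 0). Count: 2.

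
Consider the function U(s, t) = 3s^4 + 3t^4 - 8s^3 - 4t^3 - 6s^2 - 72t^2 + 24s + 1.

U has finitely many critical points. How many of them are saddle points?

U separates as a function of s plus a function of t, so ∇U=0 decouples.
∂U/∂s = 12(s - 2)(s - 1)(s + 1) = 0 at s ∈ {-1, 1, 2}; ∂U/∂t = 12t(t - 4)(t + 3) = 0 at t ∈ {-3, 0, 4}.
The Hessian is diagonal: diag(U_ss, U_tt). Second derivatives: U_ss(-1)=72, U_ss(1)=-24, U_ss(2)=36; U_tt(-3)=252, U_tt(0)=-144, U_tt(4)=336.
Saddle points occur where the two diagonal entries have opposite signs: (-1, 0), (1, -3), (1, 4), (2, 0). Count: 4.

4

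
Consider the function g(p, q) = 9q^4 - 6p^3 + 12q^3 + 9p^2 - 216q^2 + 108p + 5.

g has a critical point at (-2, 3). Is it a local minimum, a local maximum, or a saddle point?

The mixed partial ∂²g/∂p∂q is 0, so the Hessian at any point is diag(g_pp, g_qq) = diag(18(-2p + 1), 36(3q^2 + 2q - 12)).
At (-2, 3): H = diag(90, 756).
Both eigenvalues are positive, so H is positive definite: a local minimum.

local minimum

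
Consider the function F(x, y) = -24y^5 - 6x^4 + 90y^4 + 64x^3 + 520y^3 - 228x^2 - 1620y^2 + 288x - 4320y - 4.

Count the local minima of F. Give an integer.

F separates as a function of x plus a function of y, so ∇F=0 decouples.
∂F/∂x = -24(x - 4)(x - 3)(x - 1) = 0 at x ∈ {1, 3, 4}; ∂F/∂y = -120(y - 4)(y - 3)(y + 1)(y + 3) = 0 at y ∈ {-3, -1, 3, 4}.
The Hessian is diagonal: diag(F_xx, F_yy). Second derivatives: F_xx(1)=-144, F_xx(3)=48, F_xx(4)=-72; F_yy(-3)=10080, F_yy(-1)=-4800, F_yy(3)=2880, F_yy(4)=-4200.
Local minima occur where both diagonal entries positive: (3, -3), (3, 3). Count: 2.

2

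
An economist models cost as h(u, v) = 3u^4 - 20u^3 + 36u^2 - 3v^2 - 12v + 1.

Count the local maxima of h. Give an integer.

1

h separates as a function of u plus a function of v, so ∇h=0 decouples.
∂h/∂u = 12u(u - 3)(u - 2) = 0 at u ∈ {0, 2, 3}; ∂h/∂v = -6(v + 2) = 0 at v ∈ {-2}.
The Hessian is diagonal: diag(h_uu, h_vv). Second derivatives: h_uu(0)=72, h_uu(2)=-24, h_uu(3)=36; h_vv(-2)=-6.
Local maxima occur where both diagonal entries negative: (2, -2). Count: 1.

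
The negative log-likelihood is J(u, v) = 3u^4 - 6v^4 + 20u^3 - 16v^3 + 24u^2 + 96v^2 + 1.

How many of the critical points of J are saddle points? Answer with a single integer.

5

J separates as a function of u plus a function of v, so ∇J=0 decouples.
∂J/∂u = 12u(u + 1)(u + 4) = 0 at u ∈ {-4, -1, 0}; ∂J/∂v = -24v(v - 2)(v + 4) = 0 at v ∈ {-4, 0, 2}.
The Hessian is diagonal: diag(J_uu, J_vv). Second derivatives: J_uu(-4)=144, J_uu(-1)=-36, J_uu(0)=48; J_vv(-4)=-576, J_vv(0)=192, J_vv(2)=-288.
Saddle points occur where the two diagonal entries have opposite signs: (-4, -4), (-4, 2), (-1, 0), (0, -4), (0, 2). Count: 5.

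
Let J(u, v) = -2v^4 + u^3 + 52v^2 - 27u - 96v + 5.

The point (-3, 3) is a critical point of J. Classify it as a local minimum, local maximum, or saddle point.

The mixed partial ∂²J/∂u∂v is 0, so the Hessian at any point is diag(J_uu, J_vv) = diag(6u, 8(-3v^2 + 13)).
At (-3, 3): H = diag(-18, -112).
Both eigenvalues are negative, so H is negative definite: a local maximum.

local maximum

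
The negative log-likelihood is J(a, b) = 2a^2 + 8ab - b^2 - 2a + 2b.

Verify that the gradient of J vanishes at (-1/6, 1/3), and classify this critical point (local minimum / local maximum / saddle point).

∇J = (4a + 8b - 2, 8a - 2b + 2); substituting (-1/6, 1/3) gives ∇J = (0, 0), so (-1/6, 1/3) is indeed a critical point.
The Hessian of J is constant: H = [[4, 8], [8, -2]].
det(H) = 4·(-2) − 8² = -72.
Since det(H) < 0, H is indefinite and the critical point is a saddle point.

saddle point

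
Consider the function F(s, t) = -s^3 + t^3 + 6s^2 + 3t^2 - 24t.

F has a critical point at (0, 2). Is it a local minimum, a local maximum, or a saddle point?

local minimum

The mixed partial ∂²F/∂s∂t is 0, so the Hessian at any point is diag(F_ss, F_tt) = diag(6(-s + 2), 6(t + 1)).
At (0, 2): H = diag(12, 18).
Both eigenvalues are positive, so H is positive definite: a local minimum.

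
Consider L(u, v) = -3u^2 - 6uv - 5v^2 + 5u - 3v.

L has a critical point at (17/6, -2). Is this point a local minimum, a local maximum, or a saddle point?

local maximum

The Hessian of L is constant: H = [[-6, -6], [-6, -10]].
det(H) = (-6)·(-10) − (-6)² = 24.
det(H) > 0 and tr(H) = -16 < 0, so H is negative definite and the point is a local maximum.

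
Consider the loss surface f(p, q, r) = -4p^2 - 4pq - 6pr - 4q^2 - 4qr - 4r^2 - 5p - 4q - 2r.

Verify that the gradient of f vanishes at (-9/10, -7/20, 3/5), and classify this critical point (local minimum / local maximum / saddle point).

local maximum

∇f = (-8p - 4q - 6r - 5, -4p - 8q - 4r - 4, -6p - 4q - 8r - 2); substituting (-9/10, -7/20, 3/5) gives ∇f = (0, 0, 0), so (-9/10, -7/20, 3/5) is indeed a critical point.
The Hessian is constant: H = [[-8, -4, -6], [-4, -8, -4], [-6, -4, -8]].
Leading principal minors: Δ₁ = -8, Δ₂ = 48, Δ₃ = -160.
The minors alternate sign starting negative (−, +, −), so H is negative definite: a local maximum.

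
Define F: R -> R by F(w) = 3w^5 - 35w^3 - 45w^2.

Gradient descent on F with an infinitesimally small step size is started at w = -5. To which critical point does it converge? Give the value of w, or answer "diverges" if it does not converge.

F'(w) = 15w(w - 3)(w + 1)(w + 2), so F'(-5) = 7200.
Gradient descent moves in the -F' direction, i.e. w is decreasing.
There is no critical point below w=-5, and F' keeps the same sign, so the iterate runs off to −∞.

diverges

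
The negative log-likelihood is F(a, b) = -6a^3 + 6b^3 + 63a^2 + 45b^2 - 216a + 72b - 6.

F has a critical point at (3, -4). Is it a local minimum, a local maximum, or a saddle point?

The mixed partial ∂²F/∂a∂b is 0, so the Hessian at any point is diag(F_aa, F_bb) = diag(18(-2a + 7), 18(2b + 5)).
At (3, -4): H = diag(18, -54).
The eigenvalues have opposite signs, so H is indefinite: a saddle point.

saddle point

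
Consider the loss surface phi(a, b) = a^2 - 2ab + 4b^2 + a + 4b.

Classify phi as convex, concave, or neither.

convex

phi is quadratic, so its Hessian is the constant matrix H = [[2, -2], [-2, 8]].
det(H) = 12, tr(H) = 10.
det(H) > 0 and tr(H) > 0, so H is positive definite everywhere: convex.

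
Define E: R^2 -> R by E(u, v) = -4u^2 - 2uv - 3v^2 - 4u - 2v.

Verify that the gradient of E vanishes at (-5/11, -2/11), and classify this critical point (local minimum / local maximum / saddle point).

local maximum

∇E = (-8u - 2v - 4, -2u - 6v - 2); substituting (-5/11, -2/11) gives ∇E = (0, 0), so (-5/11, -2/11) is indeed a critical point.
The Hessian of E is constant: H = [[-8, -2], [-2, -6]].
det(H) = (-8)·(-6) − (-2)² = 44.
det(H) > 0 and tr(H) = -14 < 0, so H is negative definite and the point is a local maximum.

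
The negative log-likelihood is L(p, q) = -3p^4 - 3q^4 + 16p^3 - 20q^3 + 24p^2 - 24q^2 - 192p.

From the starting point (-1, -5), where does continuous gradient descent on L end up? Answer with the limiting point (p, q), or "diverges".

diverges

L is separable, so gradient descent decouples: p follows -∂L/∂p, q follows -∂L/∂q.
∂L/∂p = -12(p - 4)(p - 2)(p + 2); at p=-1 this is -180, so p increases.
∂L/∂q = -12q(q + 1)(q + 4); at q=-5 this is 240, so q decreases.
The q-coordinate has no critical point in that direction and runs off to infinity.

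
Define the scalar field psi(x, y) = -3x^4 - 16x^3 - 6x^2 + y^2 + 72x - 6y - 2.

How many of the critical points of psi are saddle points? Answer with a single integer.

psi separates as a function of x plus a function of y, so ∇psi=0 decouples.
∂psi/∂x = -12(x - 1)(x + 2)(x + 3) = 0 at x ∈ {-3, -2, 1}; ∂psi/∂y = 2(y - 3) = 0 at y ∈ {3}.
The Hessian is diagonal: diag(psi_xx, psi_yy). Second derivatives: psi_xx(-3)=-48, psi_xx(-2)=36, psi_xx(1)=-144; psi_yy(3)=2.
Saddle points occur where the two diagonal entries have opposite signs: (-3, 3), (1, 3). Count: 2.

2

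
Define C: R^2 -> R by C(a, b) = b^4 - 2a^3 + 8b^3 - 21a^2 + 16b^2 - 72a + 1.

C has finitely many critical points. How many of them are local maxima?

C separates as a function of a plus a function of b, so ∇C=0 decouples.
∂C/∂a = -6(a + 3)(a + 4) = 0 at a ∈ {-4, -3}; ∂C/∂b = 4b(b + 2)(b + 4) = 0 at b ∈ {-4, -2, 0}.
The Hessian is diagonal: diag(C_aa, C_bb). Second derivatives: C_aa(-4)=6, C_aa(-3)=-6; C_bb(-4)=32, C_bb(-2)=-16, C_bb(0)=32.
Local maxima occur where both diagonal entries negative: (-3, -2). Count: 1.

1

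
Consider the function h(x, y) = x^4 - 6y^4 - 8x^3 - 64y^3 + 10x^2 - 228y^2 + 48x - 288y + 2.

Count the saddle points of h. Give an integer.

h separates as a function of x plus a function of y, so ∇h=0 decouples.
∂h/∂x = 4(x - 4)(x - 3)(x + 1) = 0 at x ∈ {-1, 3, 4}; ∂h/∂y = -24(y + 1)(y + 3)(y + 4) = 0 at y ∈ {-4, -3, -1}.
The Hessian is diagonal: diag(h_xx, h_yy). Second derivatives: h_xx(-1)=80, h_xx(3)=-16, h_xx(4)=20; h_yy(-4)=-72, h_yy(-3)=48, h_yy(-1)=-144.
Saddle points occur where the two diagonal entries have opposite signs: (-1, -4), (-1, -1), (3, -3), (4, -4), (4, -1). Count: 5.

5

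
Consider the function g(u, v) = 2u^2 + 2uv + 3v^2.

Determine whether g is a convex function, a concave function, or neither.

convex

g is quadratic, so its Hessian is the constant matrix H = [[4, 2], [2, 6]].
det(H) = 20, tr(H) = 10.
det(H) > 0 and tr(H) > 0, so H is positive definite everywhere: convex.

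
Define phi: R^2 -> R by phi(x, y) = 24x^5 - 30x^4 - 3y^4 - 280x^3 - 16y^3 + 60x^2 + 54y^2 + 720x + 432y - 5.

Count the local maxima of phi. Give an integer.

phi separates as a function of x plus a function of y, so ∇phi=0 decouples.
∂phi/∂x = 120(x - 3)(x - 1)(x + 1)(x + 2) = 0 at x ∈ {-2, -1, 1, 3}; ∂phi/∂y = -12(y - 3)(y + 3)(y + 4) = 0 at y ∈ {-4, -3, 3}.
The Hessian is diagonal: diag(phi_xx, phi_yy). Second derivatives: phi_xx(-2)=-1800, phi_xx(-1)=960, phi_xx(1)=-1440, phi_xx(3)=4800; phi_yy(-4)=-84, phi_yy(-3)=72, phi_yy(3)=-504.
Local maxima occur where both diagonal entries negative: (-2, -4), (-2, 3), (1, -4), (1, 3). Count: 4.

4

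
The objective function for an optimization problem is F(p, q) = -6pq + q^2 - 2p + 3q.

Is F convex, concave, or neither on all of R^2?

F is quadratic, so its Hessian is the constant matrix H = [[0, -6], [-6, 2]].
det(H) = -36, tr(H) = 2.
det(H) < 0, so H is indefinite: neither convex nor concave.

neither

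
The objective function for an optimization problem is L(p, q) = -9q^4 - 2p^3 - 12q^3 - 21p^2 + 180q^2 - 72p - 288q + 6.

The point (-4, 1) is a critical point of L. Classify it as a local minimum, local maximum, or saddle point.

local minimum

The mixed partial ∂²L/∂p∂q is 0, so the Hessian at any point is diag(L_pp, L_qq) = diag(-6(2p + 7), 36(-3q^2 - 2q + 10)).
At (-4, 1): H = diag(6, 180).
Both eigenvalues are positive, so H is positive definite: a local minimum.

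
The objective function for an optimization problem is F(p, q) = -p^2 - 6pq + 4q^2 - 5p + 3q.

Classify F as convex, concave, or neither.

neither

F is quadratic, so its Hessian is the constant matrix H = [[-2, -6], [-6, 8]].
det(H) = -52, tr(H) = 6.
det(H) < 0, so H is indefinite: neither convex nor concave.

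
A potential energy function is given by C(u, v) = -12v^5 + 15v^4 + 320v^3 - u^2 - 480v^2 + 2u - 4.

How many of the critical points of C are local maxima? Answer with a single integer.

2

C separates as a function of u plus a function of v, so ∇C=0 decouples.
∂C/∂u = -2(u - 1) = 0 at u ∈ {1}; ∂C/∂v = -60v(v - 4)(v - 1)(v + 4) = 0 at v ∈ {-4, 0, 1, 4}.
The Hessian is diagonal: diag(C_uu, C_vv). Second derivatives: C_uu(1)=-2; C_vv(-4)=9600, C_vv(0)=-960, C_vv(1)=900, C_vv(4)=-5760.
Local maxima occur where both diagonal entries negative: (1, 0), (1, 4). Count: 2.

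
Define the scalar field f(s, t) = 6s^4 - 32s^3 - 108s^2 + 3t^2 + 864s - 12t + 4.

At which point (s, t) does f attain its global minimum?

(-3, 2)

f(s,t) separates as P(s) + Q(t) + 4, so its minimum is min P + min Q + 4.
P'(s) = 24(s - 4)(s - 3)(s + 3) vanishes at s ∈ {-3, 3, 4}; Q'(t) = 6(t - 2) vanishes at t ∈ {2}.
Local minima of P (where P''>0): P(-3)=-2214, P(4)=1216. Local minima of Q: Q(2)=-12.
So the global minimum of f is P(-3) + Q(2) + 4 = -2214 − 12 + 4 = -2222, attained at (-3, 2).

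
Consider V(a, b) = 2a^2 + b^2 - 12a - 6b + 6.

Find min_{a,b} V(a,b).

V(a,b) separates as P(a) + Q(b) + 6, so its minimum is min P + min Q + 6.
P'(a) = 4a - 12 vanishes at a ∈ {3}; Q'(b) = 2b - 6 vanishes at b ∈ {3}.
Local minima of P (where P''>0): P(3)=-18. Local minima of Q: Q(3)=-9.
So the global minimum of V is P(3) + Q(3) + 6 = -18 − 9 + 6 = -21, attained at (3, 3).

-21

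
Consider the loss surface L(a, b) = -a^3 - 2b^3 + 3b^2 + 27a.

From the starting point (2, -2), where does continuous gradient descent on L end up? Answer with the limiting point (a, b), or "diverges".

L is separable, so gradient descent decouples: a follows -∂L/∂a, b follows -∂L/∂b.
∂L/∂a = -3(a - 3)(a + 3); at a=2 this is 15, so a decreases.
∂L/∂b = -6b(b - 1); at b=-2 this is -36, so b increases.
a converges to its nearest critical value -3 (a local min of the a-part); b converges to 0. The iterate converges to (-3, 0).

(-3, 0)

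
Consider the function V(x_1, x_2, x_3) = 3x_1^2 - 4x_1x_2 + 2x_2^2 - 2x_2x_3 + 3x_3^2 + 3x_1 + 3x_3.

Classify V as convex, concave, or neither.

V is quadratic, so its Hessian is the constant matrix H = [[6, -4, 0], [-4, 4, -2], [0, -2, 6]].
Leading principal minors: 6, 8, 24.
All positive ⇒ H ≻ 0 ⇒ convex.

convex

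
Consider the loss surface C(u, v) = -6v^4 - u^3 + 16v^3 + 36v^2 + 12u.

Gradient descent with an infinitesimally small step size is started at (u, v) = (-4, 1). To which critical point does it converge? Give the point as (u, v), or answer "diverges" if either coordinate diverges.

C is separable, so gradient descent decouples: u follows -∂C/∂u, v follows -∂C/∂v.
∂C/∂u = -3(u - 2)(u + 2); at u=-4 this is -36, so u increases.
∂C/∂v = -24v(v - 3)(v + 1); at v=1 this is 96, so v decreases.
u converges to its nearest critical value -2 (a local min of the u-part); v converges to 0. The iterate converges to (-2, 0).

(-2, 0)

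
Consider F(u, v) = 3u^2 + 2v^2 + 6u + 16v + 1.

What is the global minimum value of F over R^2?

-34

F(u,v) separates as P(u) + Q(v) + 1, so its minimum is min P + min Q + 1.
P'(u) = 6u + 6 vanishes at u ∈ {-1}; Q'(v) = 4v + 16 vanishes at v ∈ {-4}.
Local minima of P (where P''>0): P(-1)=-3. Local minima of Q: Q(-4)=-32.
So the global minimum of F is P(-1) + Q(-4) + 1 = -3 − 32 + 1 = -34, attained at (-1, -4).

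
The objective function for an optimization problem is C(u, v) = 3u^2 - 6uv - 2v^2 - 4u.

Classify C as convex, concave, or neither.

C is quadratic, so its Hessian is the constant matrix H = [[6, -6], [-6, -4]].
det(H) = -60, tr(H) = 2.
det(H) < 0, so H is indefinite: neither convex nor concave.

neither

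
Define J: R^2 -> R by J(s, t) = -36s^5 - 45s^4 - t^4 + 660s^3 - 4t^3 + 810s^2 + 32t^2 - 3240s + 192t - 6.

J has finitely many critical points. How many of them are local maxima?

4

J separates as a function of s plus a function of t, so ∇J=0 decouples.
∂J/∂s = -180(s - 3)(s - 1)(s + 2)(s + 3) = 0 at s ∈ {-3, -2, 1, 3}; ∂J/∂t = -4(t - 4)(t + 3)(t + 4) = 0 at t ∈ {-4, -3, 4}.
The Hessian is diagonal: diag(J_ss, J_tt). Second derivatives: J_ss(-3)=4320, J_ss(-2)=-2700, J_ss(1)=4320, J_ss(3)=-10800; J_tt(-4)=-32, J_tt(-3)=28, J_tt(4)=-224.
Local maxima occur where both diagonal entries negative: (-2, -4), (-2, 4), (3, -4), (3, 4). Count: 4.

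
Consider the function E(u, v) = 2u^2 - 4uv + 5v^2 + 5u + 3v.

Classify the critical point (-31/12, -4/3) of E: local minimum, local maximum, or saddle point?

The Hessian of E is constant: H = [[4, -4], [-4, 10]].
det(H) = 4·10 − (-4)² = 24.
det(H) > 0 and tr(H) = 14 > 0, so H is positive definite and the point is a local minimum.

local minimum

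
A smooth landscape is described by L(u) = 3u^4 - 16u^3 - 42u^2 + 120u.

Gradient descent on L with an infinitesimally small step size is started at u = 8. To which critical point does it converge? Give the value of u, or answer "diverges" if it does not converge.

5

L'(u) = 12(u - 5)(u - 1)(u + 2), so L'(8) = 2520.
Gradient descent moves in the -L' direction, i.e. u is decreasing.
The nearest critical point in that direction is u = 5, where L'' = 336 > 0 (a local minimum). The iterate converges there.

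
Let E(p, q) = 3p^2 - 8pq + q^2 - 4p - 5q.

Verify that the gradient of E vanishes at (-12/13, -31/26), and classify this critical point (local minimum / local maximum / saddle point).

∇E = (6p - 8q - 4, -8p + 2q - 5); substituting (-12/13, -31/26) gives ∇E = (0, 0), so (-12/13, -31/26) is indeed a critical point.
The Hessian of E is constant: H = [[6, -8], [-8, 2]].
det(H) = 6·2 − (-8)² = -52.
Since det(H) < 0, H is indefinite and the critical point is a saddle point.

saddle point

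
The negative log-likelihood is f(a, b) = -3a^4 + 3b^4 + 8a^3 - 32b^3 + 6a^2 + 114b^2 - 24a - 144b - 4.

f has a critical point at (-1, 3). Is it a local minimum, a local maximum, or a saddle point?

local maximum

The mixed partial ∂²f/∂a∂b is 0, so the Hessian at any point is diag(f_aa, f_bb) = diag(12(-3a^2 + 4a + 1), 12(3b^2 - 16b + 19)).
At (-1, 3): H = diag(-72, -24).
Both eigenvalues are negative, so H is negative definite: a local maximum.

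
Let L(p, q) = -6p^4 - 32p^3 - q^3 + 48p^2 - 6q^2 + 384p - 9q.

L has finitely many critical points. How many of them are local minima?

1

L separates as a function of p plus a function of q, so ∇L=0 decouples.
∂L/∂p = -24(p - 2)(p + 2)(p + 4) = 0 at p ∈ {-4, -2, 2}; ∂L/∂q = -3(q + 1)(q + 3) = 0 at q ∈ {-3, -1}.
The Hessian is diagonal: diag(L_pp, L_qq). Second derivatives: L_pp(-4)=-288, L_pp(-2)=192, L_pp(2)=-576; L_qq(-3)=6, L_qq(-1)=-6.
Local minima occur where both diagonal entries positive: (-2, -3). Count: 1.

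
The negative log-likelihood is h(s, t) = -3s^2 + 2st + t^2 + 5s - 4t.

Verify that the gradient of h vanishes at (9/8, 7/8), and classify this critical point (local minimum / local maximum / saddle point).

saddle point

∇h = (-6s + 2t + 5, 2s + 2t - 4); substituting (9/8, 7/8) gives ∇h = (0, 0), so (9/8, 7/8) is indeed a critical point.
The Hessian of h is constant: H = [[-6, 2], [2, 2]].
det(H) = (-6)·2 − 2² = -16.
Since det(H) < 0, H is indefinite and the critical point is a saddle point.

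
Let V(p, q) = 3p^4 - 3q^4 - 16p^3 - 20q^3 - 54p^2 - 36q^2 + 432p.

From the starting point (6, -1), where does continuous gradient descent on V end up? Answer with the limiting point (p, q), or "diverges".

V is separable, so gradient descent decouples: p follows -∂V/∂p, q follows -∂V/∂q.
∂V/∂p = 12(p - 4)(p - 3)(p + 3); at p=6 this is 648, so p decreases.
∂V/∂q = -12q(q + 2)(q + 3); at q=-1 this is 24, so q decreases.
p converges to its nearest critical value 4 (a local min of the p-part); q converges to -2. The iterate converges to (4, -2).

(4, -2)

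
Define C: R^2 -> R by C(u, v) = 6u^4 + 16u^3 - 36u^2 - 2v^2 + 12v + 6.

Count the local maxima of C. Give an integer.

C separates as a function of u plus a function of v, so ∇C=0 decouples.
∂C/∂u = 24u(u - 1)(u + 3) = 0 at u ∈ {-3, 0, 1}; ∂C/∂v = -4(v - 3) = 0 at v ∈ {3}.
The Hessian is diagonal: diag(C_uu, C_vv). Second derivatives: C_uu(-3)=288, C_uu(0)=-72, C_uu(1)=96; C_vv(3)=-4.
Local maxima occur where both diagonal entries negative: (0, 3). Count: 1.

1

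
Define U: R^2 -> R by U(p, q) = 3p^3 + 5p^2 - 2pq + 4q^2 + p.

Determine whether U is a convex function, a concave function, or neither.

The term 3p^3 is cubic, so the Hessian is not constant.
∂²U/∂p² = 18p + 10, which takes both signs as p varies (negative for sufficiently negative p). A diagonal entry of the Hessian changing sign means the Hessian is neither positive- nor negative-semidefinite on all of R^2.

neither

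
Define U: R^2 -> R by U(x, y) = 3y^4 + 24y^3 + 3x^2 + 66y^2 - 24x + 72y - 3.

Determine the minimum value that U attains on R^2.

-78

U(x,y) separates as P(x) + Q(y) − 3, so its minimum is min P + min Q − 3.
P'(x) = 6x - 24 vanishes at x ∈ {4}; Q'(y) = 12(y + 1)(y + 2)(y + 3) vanishes at y ∈ {-3, -2, -1}.
Local minima of P (where P''>0): P(4)=-48. Local minima of Q: Q(-3)=-27, Q(-1)=-27.
So the global minimum of U is P(4) + Q(-3) − 3 = -48 − 27 − 3 = -78, attained at (4, -3).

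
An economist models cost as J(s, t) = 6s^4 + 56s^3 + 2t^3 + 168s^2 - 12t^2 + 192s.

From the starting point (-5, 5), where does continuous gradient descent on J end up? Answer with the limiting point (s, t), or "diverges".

(-4, 4)

J is separable, so gradient descent decouples: s follows -∂J/∂s, t follows -∂J/∂t.
∂J/∂s = 24(s + 1)(s + 2)(s + 4); at s=-5 this is -288, so s increases.
∂J/∂t = 6t(t - 4); at t=5 this is 30, so t decreases.
s converges to its nearest critical value -4 (a local min of the s-part); t converges to 4. The iterate converges to (-4, 4).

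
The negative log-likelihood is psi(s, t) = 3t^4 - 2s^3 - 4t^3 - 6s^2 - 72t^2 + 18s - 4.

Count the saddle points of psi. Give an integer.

3

psi separates as a function of s plus a function of t, so ∇psi=0 decouples.
∂psi/∂s = -6(s - 1)(s + 3) = 0 at s ∈ {-3, 1}; ∂psi/∂t = 12t(t - 4)(t + 3) = 0 at t ∈ {-3, 0, 4}.
The Hessian is diagonal: diag(psi_ss, psi_tt). Second derivatives: psi_ss(-3)=24, psi_ss(1)=-24; psi_tt(-3)=252, psi_tt(0)=-144, psi_tt(4)=336.
Saddle points occur where the two diagonal entries have opposite signs: (-3, 0), (1, -3), (1, 4). Count: 3.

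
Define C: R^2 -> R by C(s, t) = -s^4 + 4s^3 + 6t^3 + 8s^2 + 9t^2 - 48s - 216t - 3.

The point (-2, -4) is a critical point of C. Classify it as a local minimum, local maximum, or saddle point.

The mixed partial ∂²C/∂s∂t is 0, so the Hessian at any point is diag(C_ss, C_tt) = diag(4(-3s^2 + 6s + 4), 18(2t + 1)).
At (-2, -4): H = diag(-80, -126).
Both eigenvalues are negative, so H is negative definite: a local maximum.

local maximum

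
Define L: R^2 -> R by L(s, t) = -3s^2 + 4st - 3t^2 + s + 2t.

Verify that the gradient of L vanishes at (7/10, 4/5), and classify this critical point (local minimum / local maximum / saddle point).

∇L = (-6s + 4t + 1, 4s - 6t + 2); substituting (7/10, 4/5) gives ∇L = (0, 0), so (7/10, 4/5) is indeed a critical point.
The Hessian of L is constant: H = [[-6, 4], [4, -6]].
det(H) = (-6)·(-6) − 4² = 20.
det(H) > 0 and tr(H) = -12 < 0, so H is negative definite and the point is a local maximum.

local maximum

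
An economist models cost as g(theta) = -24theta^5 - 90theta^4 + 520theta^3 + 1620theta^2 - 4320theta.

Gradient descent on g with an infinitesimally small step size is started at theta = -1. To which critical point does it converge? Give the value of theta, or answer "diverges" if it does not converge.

1

g'(theta) = -120(theta - 3)(theta - 1)(theta + 3)(theta + 4), so g'(-1) = -5760.
Gradient descent moves in the -g' direction, i.e. theta is increasing.
The nearest critical point in that direction is theta = 1, where g'' = 4800 > 0 (a local minimum). The iterate converges there.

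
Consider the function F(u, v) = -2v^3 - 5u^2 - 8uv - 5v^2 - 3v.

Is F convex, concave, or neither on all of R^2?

The term -2v^3 is cubic, so the Hessian is not constant.
∂²F/∂v² = -12v - 10, which takes both signs as v varies (negative for sufficiently large v). A diagonal entry of the Hessian changing sign means the Hessian is neither positive- nor negative-semidefinite on all of R^2.

neither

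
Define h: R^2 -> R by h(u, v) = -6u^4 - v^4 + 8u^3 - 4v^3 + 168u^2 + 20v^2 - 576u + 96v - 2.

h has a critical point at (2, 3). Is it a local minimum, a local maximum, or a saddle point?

The mixed partial ∂²h/∂u∂v is 0, so the Hessian at any point is diag(h_uu, h_vv) = diag(24(-3u^2 + 2u + 14), 4(-3v^2 - 6v + 10)).
At (2, 3): H = diag(144, -140).
The eigenvalues have opposite signs, so H is indefinite: a saddle point.

saddle point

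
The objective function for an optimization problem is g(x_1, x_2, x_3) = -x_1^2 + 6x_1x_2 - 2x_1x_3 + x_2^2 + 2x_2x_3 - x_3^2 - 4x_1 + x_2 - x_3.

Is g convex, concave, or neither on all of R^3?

g is quadratic, so its Hessian is the constant matrix H = [[-2, 6, -2], [6, 2, 2], [-2, 2, -2]].
Leading principal minors: -2, -40, 32.
Neither pattern holds ⇒ H is indefinite ⇒ neither convex nor concave.

neither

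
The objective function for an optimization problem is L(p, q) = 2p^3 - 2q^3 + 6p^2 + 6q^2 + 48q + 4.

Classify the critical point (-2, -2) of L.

The mixed partial ∂²L/∂p∂q is 0, so the Hessian at any point is diag(L_pp, L_qq) = diag(12(p + 1), 12(-q + 1)).
At (-2, -2): H = diag(-12, 36).
The eigenvalues have opposite signs, so H is indefinite: a saddle point.

saddle point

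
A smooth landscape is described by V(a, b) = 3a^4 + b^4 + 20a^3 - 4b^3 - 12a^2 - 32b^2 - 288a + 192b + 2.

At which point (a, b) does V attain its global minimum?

(2, -4)

V(a,b) separates as P(a) + Q(b) + 2, so its minimum is min P + min Q + 2.
P'(a) = 12(a - 2)(a + 3)(a + 4) vanishes at a ∈ {-4, -3, 2}; Q'(b) = 4(b - 4)(b - 3)(b + 4) vanishes at b ∈ {-4, 3, 4}.
Local minima of P (where P''>0): P(-4)=448, P(2)=-416. Local minima of Q: Q(-4)=-768, Q(4)=256.
So the global minimum of V is P(2) + Q(-4) + 2 = -416 − 768 + 2 = -1182, attained at (2, -4).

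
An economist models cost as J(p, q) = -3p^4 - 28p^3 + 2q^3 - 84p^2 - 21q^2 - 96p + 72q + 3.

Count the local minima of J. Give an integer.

1

J separates as a function of p plus a function of q, so ∇J=0 decouples.
∂J/∂p = -12(p + 1)(p + 2)(p + 4) = 0 at p ∈ {-4, -2, -1}; ∂J/∂q = 6(q - 4)(q - 3) = 0 at q ∈ {3, 4}.
The Hessian is diagonal: diag(J_pp, J_qq). Second derivatives: J_pp(-4)=-72, J_pp(-2)=24, J_pp(-1)=-36; J_qq(3)=-6, J_qq(4)=6.
Local minima occur where both diagonal entries positive: (-2, 4). Count: 1.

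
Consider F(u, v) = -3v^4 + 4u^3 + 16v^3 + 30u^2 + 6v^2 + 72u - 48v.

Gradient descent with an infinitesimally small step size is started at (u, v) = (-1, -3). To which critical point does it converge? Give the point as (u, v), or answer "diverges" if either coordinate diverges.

diverges

F is separable, so gradient descent decouples: u follows -∂F/∂u, v follows -∂F/∂v.
∂F/∂u = 12(u + 2)(u + 3); at u=-1 this is 24, so u decreases.
∂F/∂v = -12(v - 4)(v - 1)(v + 1); at v=-3 this is 672, so v decreases.
The v-coordinate has no critical point in that direction and runs off to infinity.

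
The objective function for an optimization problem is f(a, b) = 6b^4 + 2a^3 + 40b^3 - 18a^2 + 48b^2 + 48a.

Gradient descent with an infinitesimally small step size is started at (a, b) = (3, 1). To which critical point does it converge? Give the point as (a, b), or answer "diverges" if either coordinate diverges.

f is separable, so gradient descent decouples: a follows -∂f/∂a, b follows -∂f/∂b.
∂f/∂a = 6(a - 4)(a - 2); at a=3 this is -6, so a increases.
∂f/∂b = 24b(b + 1)(b + 4); at b=1 this is 240, so b decreases.
a converges to its nearest critical value 4 (a local min of the a-part); b converges to 0. The iterate converges to (4, 0).

(4, 0)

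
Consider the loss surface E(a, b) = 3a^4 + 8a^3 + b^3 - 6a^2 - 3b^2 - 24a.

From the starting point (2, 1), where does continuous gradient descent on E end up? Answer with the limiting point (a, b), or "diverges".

(1, 2)

E is separable, so gradient descent decouples: a follows -∂E/∂a, b follows -∂E/∂b.
∂E/∂a = 12(a - 1)(a + 1)(a + 2); at a=2 this is 144, so a decreases.
∂E/∂b = 3b(b - 2); at b=1 this is -3, so b increases.
a converges to its nearest critical value 1 (a local min of the a-part); b converges to 2. The iterate converges to (1, 2).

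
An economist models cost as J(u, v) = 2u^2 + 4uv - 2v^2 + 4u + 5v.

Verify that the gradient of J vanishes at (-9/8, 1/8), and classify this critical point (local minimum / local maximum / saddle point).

saddle point

∇J = (4u + 4v + 4, 4u - 4v + 5); substituting (-9/8, 1/8) gives ∇J = (0, 0), so (-9/8, 1/8) is indeed a critical point.
The Hessian of J is constant: H = [[4, 4], [4, -4]].
det(H) = 4·(-4) − 4² = -32.
Since det(H) < 0, H is indefinite and the critical point is a saddle point.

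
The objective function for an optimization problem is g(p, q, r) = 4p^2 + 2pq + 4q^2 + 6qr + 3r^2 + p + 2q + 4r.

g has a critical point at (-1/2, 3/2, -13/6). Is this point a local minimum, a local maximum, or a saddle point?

local minimum

The Hessian is constant: H = [[8, 2, 0], [2, 8, 6], [0, 6, 6]].
Leading principal minors: Δ₁ = 8, Δ₂ = 60, Δ₃ = 72.
All leading minors are positive, so H is positive definite: a local minimum.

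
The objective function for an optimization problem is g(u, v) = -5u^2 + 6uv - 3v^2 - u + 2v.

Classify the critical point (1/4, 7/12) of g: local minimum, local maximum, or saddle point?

local maximum

The Hessian of g is constant: H = [[-10, 6], [6, -6]].
det(H) = (-10)·(-6) − 6² = 24.
det(H) > 0 and tr(H) = -16 < 0, so H is negative definite and the point is a local maximum.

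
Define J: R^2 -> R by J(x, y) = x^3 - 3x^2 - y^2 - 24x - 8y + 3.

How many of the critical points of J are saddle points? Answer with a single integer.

J separates as a function of x plus a function of y, so ∇J=0 decouples.
∂J/∂x = 3(x - 4)(x + 2) = 0 at x ∈ {-2, 4}; ∂J/∂y = -2(y + 4) = 0 at y ∈ {-4}.
The Hessian is diagonal: diag(J_xx, J_yy). Second derivatives: J_xx(-2)=-18, J_xx(4)=18; J_yy(-4)=-2.
Saddle points occur where the two diagonal entries have opposite signs: (4, -4). Count: 1.

1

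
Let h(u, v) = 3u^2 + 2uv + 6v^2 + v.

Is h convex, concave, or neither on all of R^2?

convex

h is quadratic, so its Hessian is the constant matrix H = [[6, 2], [2, 12]].
det(H) = 68, tr(H) = 18.
det(H) > 0 and tr(H) > 0, so H is positive definite everywhere: convex.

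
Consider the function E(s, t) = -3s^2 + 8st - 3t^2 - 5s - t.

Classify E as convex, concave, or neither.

neither

E is quadratic, so its Hessian is the constant matrix H = [[-6, 8], [8, -6]].
det(H) = -28, tr(H) = -12.
det(H) < 0, so H is indefinite: neither convex nor concave.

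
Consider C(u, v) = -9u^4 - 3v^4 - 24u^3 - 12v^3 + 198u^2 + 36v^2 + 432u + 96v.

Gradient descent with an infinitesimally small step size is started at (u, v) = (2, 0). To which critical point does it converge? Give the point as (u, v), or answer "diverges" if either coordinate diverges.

(-1, -1)

C is separable, so gradient descent decouples: u follows -∂C/∂u, v follows -∂C/∂v.
∂C/∂u = -36(u - 3)(u + 1)(u + 4); at u=2 this is 648, so u decreases.
∂C/∂v = -12(v - 2)(v + 1)(v + 4); at v=0 this is 96, so v decreases.
u converges to its nearest critical value -1 (a local min of the u-part); v converges to -1. The iterate converges to (-1, -1).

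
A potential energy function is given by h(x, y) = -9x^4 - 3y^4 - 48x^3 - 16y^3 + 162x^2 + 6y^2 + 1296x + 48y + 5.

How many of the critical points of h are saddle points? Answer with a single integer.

h separates as a function of x plus a function of y, so ∇h=0 decouples.
∂h/∂x = -36(x - 3)(x + 3)(x + 4) = 0 at x ∈ {-4, -3, 3}; ∂h/∂y = -12(y - 1)(y + 1)(y + 4) = 0 at y ∈ {-4, -1, 1}.
The Hessian is diagonal: diag(h_xx, h_yy). Second derivatives: h_xx(-4)=-252, h_xx(-3)=216, h_xx(3)=-1512; h_yy(-4)=-180, h_yy(-1)=72, h_yy(1)=-120.
Saddle points occur where the two diagonal entries have opposite signs: (-4, -1), (-3, -4), (-3, 1), (3, -1). Count: 4.

4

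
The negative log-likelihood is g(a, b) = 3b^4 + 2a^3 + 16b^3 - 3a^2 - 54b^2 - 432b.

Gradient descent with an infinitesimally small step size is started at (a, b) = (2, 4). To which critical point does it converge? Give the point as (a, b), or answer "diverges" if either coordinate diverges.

(1, 3)

g is separable, so gradient descent decouples: a follows -∂g/∂a, b follows -∂g/∂b.
∂g/∂a = 6a(a - 1); at a=2 this is 12, so a decreases.
∂g/∂b = 12(b - 3)(b + 3)(b + 4); at b=4 this is 672, so b decreases.
a converges to its nearest critical value 1 (a local min of the a-part); b converges to 3. The iterate converges to (1, 3).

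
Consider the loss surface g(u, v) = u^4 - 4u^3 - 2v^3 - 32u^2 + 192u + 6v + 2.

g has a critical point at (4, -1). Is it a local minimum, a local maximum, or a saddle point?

The mixed partial ∂²g/∂u∂v is 0, so the Hessian at any point is diag(g_uu, g_vv) = diag(4(3u^2 - 6u - 16), -12v).
At (4, -1): H = diag(32, 12).
Both eigenvalues are positive, so H is positive definite: a local minimum.

local minimum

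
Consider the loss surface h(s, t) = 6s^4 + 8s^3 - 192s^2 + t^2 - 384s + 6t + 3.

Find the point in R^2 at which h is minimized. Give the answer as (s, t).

(4, -3)

h(s,t) separates as P(s) + Q(t) + 3, so its minimum is min P + min Q + 3.
P'(s) = 24(s - 4)(s + 1)(s + 4) vanishes at s ∈ {-4, -1, 4}; Q'(t) = 2(t + 3) vanishes at t ∈ {-3}.
Local minima of P (where P''>0): P(-4)=-512, P(4)=-2560. Local minima of Q: Q(-3)=-9.
So the global minimum of h is P(4) + Q(-3) + 3 = -2560 − 9 + 3 = -2566, attained at (4, -3).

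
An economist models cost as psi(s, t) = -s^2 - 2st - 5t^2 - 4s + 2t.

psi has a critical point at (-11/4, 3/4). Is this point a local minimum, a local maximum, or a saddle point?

local maximum

The Hessian of psi is constant: H = [[-2, -2], [-2, -10]].
det(H) = (-2)·(-10) − (-2)² = 16.
det(H) > 0 and tr(H) = -12 < 0, so H is negative definite and the point is a local maximum.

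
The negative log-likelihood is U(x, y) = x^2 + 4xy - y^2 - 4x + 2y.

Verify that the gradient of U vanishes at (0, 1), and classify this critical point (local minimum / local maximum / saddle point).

saddle point

∇U = (2x + 4y - 4, 4x - 2y + 2); substituting (0, 1) gives ∇U = (0, 0), so (0, 1) is indeed a critical point.
The Hessian of U is constant: H = [[2, 4], [4, -2]].
det(H) = 2·(-2) − 4² = -20.
Since det(H) < 0, H is indefinite and the critical point is a saddle point.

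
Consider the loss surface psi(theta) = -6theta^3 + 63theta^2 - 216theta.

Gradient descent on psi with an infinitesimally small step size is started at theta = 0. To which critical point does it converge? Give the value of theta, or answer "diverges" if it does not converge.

psi'(theta) = -18(theta - 4)(theta - 3), so psi'(0) = -216.
Gradient descent moves in the -psi' direction, i.e. theta is increasing.
The nearest critical point in that direction is theta = 3, where psi'' = 18 > 0 (a local minimum). The iterate converges there.

3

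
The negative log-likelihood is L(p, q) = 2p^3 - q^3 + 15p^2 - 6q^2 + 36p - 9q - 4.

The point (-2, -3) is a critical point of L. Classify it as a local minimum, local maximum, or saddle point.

The mixed partial ∂²L/∂p∂q is 0, so the Hessian at any point is diag(L_pp, L_qq) = diag(6(2p + 5), -6(q + 2)).
At (-2, -3): H = diag(6, 6).
Both eigenvalues are positive, so H is positive definite: a local minimum.

local minimum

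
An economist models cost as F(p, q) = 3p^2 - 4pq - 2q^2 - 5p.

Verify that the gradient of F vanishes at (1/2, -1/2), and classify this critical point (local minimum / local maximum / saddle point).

∇F = (6p - 4q - 5, -4p - 4q); substituting (1/2, -1/2) gives ∇F = (0, 0), so (1/2, -1/2) is indeed a critical point.
The Hessian of F is constant: H = [[6, -4], [-4, -4]].
det(H) = 6·(-4) − (-4)² = -40.
Since det(H) < 0, H is indefinite and the critical point is a saddle point.

saddle point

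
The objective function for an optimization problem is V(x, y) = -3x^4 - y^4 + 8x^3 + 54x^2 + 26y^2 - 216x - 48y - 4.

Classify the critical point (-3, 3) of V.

The mixed partial ∂²V/∂x∂y is 0, so the Hessian at any point is diag(V_xx, V_yy) = diag(12(-3x^2 + 4x + 9), 4(-3y^2 + 13)).
At (-3, 3): H = diag(-360, -56).
Both eigenvalues are negative, so H is negative definite: a local maximum.

local maximum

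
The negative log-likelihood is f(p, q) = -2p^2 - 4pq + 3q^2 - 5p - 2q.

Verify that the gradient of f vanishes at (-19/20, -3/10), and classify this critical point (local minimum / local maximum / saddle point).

saddle point

∇f = (-4p - 4q - 5, -4p + 6q - 2); substituting (-19/20, -3/10) gives ∇f = (0, 0), so (-19/20, -3/10) is indeed a critical point.
The Hessian of f is constant: H = [[-4, -4], [-4, 6]].
det(H) = (-4)·6 − (-4)² = -40.
Since det(H) < 0, H is indefinite and the critical point is a saddle point.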